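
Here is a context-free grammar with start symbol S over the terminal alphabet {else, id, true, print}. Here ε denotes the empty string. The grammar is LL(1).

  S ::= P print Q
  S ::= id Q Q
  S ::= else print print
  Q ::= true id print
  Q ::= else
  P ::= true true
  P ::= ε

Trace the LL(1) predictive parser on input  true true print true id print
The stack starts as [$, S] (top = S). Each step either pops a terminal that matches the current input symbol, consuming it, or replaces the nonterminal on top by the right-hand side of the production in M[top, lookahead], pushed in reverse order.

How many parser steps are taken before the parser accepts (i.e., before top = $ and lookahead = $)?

     Stack                Input                            Action
  1  $ S                  true true print true id print $  expand S ::= P print Q
  2  $ Q print P          true true print true id print $  expand P ::= true true
  3  $ Q print true true  true true print true id print $  match true
  4  $ Q print true       true print true id print $       match true
  5  $ Q print            print true id print $            match print
  6  $ Q                  true id print $                  expand Q ::= true id print
  7  $ print id true      true id print $                  match true
  8  $ print id           id print $                       match id
  9  $ print              print $                          match print
Accept reached after 9 steps.

9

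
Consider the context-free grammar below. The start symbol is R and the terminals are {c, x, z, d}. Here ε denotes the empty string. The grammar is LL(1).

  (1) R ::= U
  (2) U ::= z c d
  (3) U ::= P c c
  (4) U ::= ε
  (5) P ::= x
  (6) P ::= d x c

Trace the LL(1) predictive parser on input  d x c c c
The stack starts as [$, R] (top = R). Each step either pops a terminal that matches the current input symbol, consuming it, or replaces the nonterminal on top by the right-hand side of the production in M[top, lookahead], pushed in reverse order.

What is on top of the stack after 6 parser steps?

c

step 1: stack=$ R  input=d x c c c $  — expand R ::= U
step 2: stack=$ U  input=d x c c c $  — expand U ::= P c c
step 3: stack=$ c c P  input=d x c c c $  — expand P ::= d x c
step 4: stack=$ c c c x d  input=d x c c c $  — match d
step 5: stack=$ c c c x  input=x c c c $  — match x
step 6: stack=$ c c c  input=c c c $  — match c
Stack after step 6: $ c c (top = c).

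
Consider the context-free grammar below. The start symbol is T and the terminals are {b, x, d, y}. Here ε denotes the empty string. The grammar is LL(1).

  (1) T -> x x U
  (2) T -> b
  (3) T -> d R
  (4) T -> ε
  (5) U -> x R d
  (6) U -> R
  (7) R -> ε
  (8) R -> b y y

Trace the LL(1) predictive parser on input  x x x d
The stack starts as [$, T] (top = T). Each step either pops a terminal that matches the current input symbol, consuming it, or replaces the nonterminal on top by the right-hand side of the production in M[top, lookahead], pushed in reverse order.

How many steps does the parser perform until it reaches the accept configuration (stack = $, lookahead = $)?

step 1: stack=$ T  input=x x x d $  — expand T -> x x U
step 2: stack=$ U x x  input=x x x d $  — match x
step 3: stack=$ U x  input=x x d $  — match x
step 4: stack=$ U  input=x d $  — expand U -> x R d
step 5: stack=$ d R x  input=x d $  — match x
step 6: stack=$ d R  input=d $  — expand R -> ε
step 7: stack=$ d  input=d $  — match d
Accept reached after 7 steps.

7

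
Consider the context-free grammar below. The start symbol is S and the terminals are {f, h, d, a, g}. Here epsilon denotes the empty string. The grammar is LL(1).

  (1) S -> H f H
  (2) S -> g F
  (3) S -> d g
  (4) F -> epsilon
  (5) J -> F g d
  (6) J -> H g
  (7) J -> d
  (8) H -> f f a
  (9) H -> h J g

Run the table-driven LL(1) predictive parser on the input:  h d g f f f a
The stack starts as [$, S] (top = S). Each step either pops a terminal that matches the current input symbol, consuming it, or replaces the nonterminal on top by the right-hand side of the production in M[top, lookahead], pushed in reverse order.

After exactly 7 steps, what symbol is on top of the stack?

step 1: stack=$ S  input=h d g f f f a $  — expand S -> H f H
step 2: stack=$ H f H  input=h d g f f f a $  — expand H -> h J g
step 3: stack=$ H f g J h  input=h d g f f f a $  — match h
step 4: stack=$ H f g J  input=d g f f f a $  — expand J -> d
step 5: stack=$ H f g d  input=d g f f f a $  — match d
step 6: stack=$ H f g  input=g f f f a $  — match g
step 7: stack=$ H f  input=f f f a $  — match f
Stack after step 7: $ H (top = H).

H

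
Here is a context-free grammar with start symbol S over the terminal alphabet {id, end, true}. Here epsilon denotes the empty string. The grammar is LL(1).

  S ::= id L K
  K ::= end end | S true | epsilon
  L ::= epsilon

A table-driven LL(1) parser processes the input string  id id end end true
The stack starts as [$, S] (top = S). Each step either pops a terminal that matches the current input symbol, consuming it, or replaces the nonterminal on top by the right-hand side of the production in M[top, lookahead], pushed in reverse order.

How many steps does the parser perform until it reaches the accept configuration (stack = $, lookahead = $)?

      Stack           Input                 Action
   1  $ S             id id end end true $  expand S ::= id L K
   2  $ K L id        id id end end true $  match id
   3  $ K L           id end end true $     expand L ::= epsilon
   4  $ K             id end end true $     expand K ::= S true
   5  $ true S        id end end true $     expand S ::= id L K
   6  $ true K L id   id end end true $     match id
   7  $ true K L      end end true $        expand L ::= epsilon
   8  $ true K        end end true $        expand K ::= end end
   9  $ true end end  end end true $        match end
  10  $ true end      end true $            match end
  11  $ true          true $                match true
Accept reached after 11 steps.

11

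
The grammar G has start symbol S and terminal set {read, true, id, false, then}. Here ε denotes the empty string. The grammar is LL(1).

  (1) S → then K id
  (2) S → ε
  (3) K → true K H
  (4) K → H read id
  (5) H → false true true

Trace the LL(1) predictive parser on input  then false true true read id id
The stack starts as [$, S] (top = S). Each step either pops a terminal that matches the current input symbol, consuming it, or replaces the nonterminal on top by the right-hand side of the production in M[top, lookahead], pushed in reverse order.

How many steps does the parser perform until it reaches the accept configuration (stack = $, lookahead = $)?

10

      Stack                         Input                              Action
   1  $ S                           then false true true read id id $  expand S → then K id
   2  $ id K then                   then false true true read id id $  match then
   3  $ id K                        false true true read id id $       expand K → H read id
   4  $ id id read H                false true true read id id $       expand H → false true true
   5  $ id id read true true false  false true true read id id $       match false
   6  $ id id read true true        true true read id id $             match true
   7  $ id id read true             true read id id $                  match true
   8  $ id id read                  read id id $                       match read
   9  $ id id                       id id $                            match id
  10  $ id                          id $                               match id
Accept reached after 10 steps.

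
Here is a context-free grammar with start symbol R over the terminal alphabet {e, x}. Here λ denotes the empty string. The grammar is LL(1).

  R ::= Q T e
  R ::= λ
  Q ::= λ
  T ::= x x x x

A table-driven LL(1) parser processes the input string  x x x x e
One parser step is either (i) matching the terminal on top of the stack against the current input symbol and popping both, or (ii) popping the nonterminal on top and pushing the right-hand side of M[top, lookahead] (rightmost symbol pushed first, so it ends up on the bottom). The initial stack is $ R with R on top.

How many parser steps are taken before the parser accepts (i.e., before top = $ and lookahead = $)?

8

step 1: stack=$ R  input=x x x x e $  — expand R ::= Q T e
step 2: stack=$ e T Q  input=x x x x e $  — expand Q ::= λ
step 3: stack=$ e T  input=x x x x e $  — expand T ::= x x x x
step 4: stack=$ e x x x x  input=x x x x e $  — match x
step 5: stack=$ e x x x  input=x x x e $  — match x
step 6: stack=$ e x x  input=x x e $  — match x
step 7: stack=$ e x  input=x e $  — match x
step 8: stack=$ e  input=e $  — match e
Accept reached after 8 steps.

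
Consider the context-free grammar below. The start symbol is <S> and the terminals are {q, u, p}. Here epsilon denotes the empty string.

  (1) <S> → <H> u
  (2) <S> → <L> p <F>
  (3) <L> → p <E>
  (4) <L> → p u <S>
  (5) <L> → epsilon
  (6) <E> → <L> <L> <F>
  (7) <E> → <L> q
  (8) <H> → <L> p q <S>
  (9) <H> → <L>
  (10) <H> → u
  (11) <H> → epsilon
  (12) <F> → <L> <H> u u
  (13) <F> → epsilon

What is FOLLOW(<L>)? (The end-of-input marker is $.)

{p, q, u}

FIRST(<L>): from <L>→p <E> we get {p}; from <L>→p u <S> we get {p}; from <L>→epsilon we get {epsilon}. So FIRST(<L>) = {epsilon, p}.
FIRST(<H>): from <H>→<L> p q <S> we get {p}; from <H>→<L> we get {epsilon, p}; from <H>→u we get {u}; from <H>→epsilon we get {epsilon}. So FIRST(<H>) = {epsilon, p, u}.
FIRST(<S>): from <S>→<H> u we get {p, u}; from <S>→<L> p <F> we get {p}. So FIRST(<S>) = {p, u}.
FIRST(<F>): from <F>→<L> <H> u u we get {p, u}; from <F>→epsilon we get {epsilon}. So FIRST(<F>) = {epsilon, p, u}.
FIRST(<E>): from <E>→<L> <L> <F> we get {epsilon, p, u}; from <E>→<L> q we get {p, q}. So FIRST(<E>) = {epsilon, p, q, u}.
FOLLOW(<S>) includes $ since <S> is the start symbol.
FOLLOW(<H>): in <S>→<H> u, <H> is followed by u with FIRST {u}; in <F>→<L> <H> u u, <H> is followed by u u with FIRST {u}. Thus FOLLOW(<H>) = {u}.
FOLLOW(<S>): in <L>→p u <S>, the suffix after <S> is empty, so FOLLOW(<S>) ⊇ FOLLOW(<L>) = {p, q, u}; in <H>→<L> p q <S>, the suffix after <S> is empty, so FOLLOW(<S>) ⊇ FOLLOW(<H>) = {u}. Thus FOLLOW(<S>) = {$, p, q, u}.
FOLLOW(<L>): in <S>→<L> p <F>, <L> is followed by p <F> with FIRST {p}; in <E>→<L> <L> <F> (occurrence 1), <L> is followed by <L> <F> with FIRST {epsilon, p, u}; in <E>→<L> <L> <F> (occurrence 1), the suffix after <L> is nullable, so FOLLOW(<L>) ⊇ FOLLOW(<E>) = {p, q, u}; in <E>→<L> <L> <F> (occurrence 2), <L> is followed by <F> with FIRST {epsilon, p, u}; in <E>→<L> <L> <F> (occurrence 2), the suffix after <L> is nullable, so FOLLOW(<L>) ⊇ FOLLOW(<E>) = {p, q, u}; in <E>→<L> q, <L> is followed by q with FIRST {q}; in <H>→<L> p q <S>, <L> is followed by p q <S> with FIRST {p}; in <H>→<L>, the suffix after <L> is empty, so FOLLOW(<L>) ⊇ FOLLOW(<H>) = {u}; in <F>→<L> <H> u u, <L> is followed by <H> u u with FIRST {p, u}. Thus FOLLOW(<L>) = {p, q, u}.
FOLLOW(<E>): in <L>→p <E>, the suffix after <E> is empty, so FOLLOW(<E>) ⊇ FOLLOW(<L>) = {p, q, u}. Thus FOLLOW(<E>) = {p, q, u}.
FOLLOW(<F>): in <S>→<L> p <F>, the suffix after <F> is empty, so FOLLOW(<F>) ⊇ FOLLOW(<S>) = {$, p, q, u}; in <E>→<L> <L> <F>, the suffix after <F> is empty, so FOLLOW(<F>) ⊇ FOLLOW(<E>) = {p, q, u}. Thus FOLLOW(<F>) = {$, p, q, u}.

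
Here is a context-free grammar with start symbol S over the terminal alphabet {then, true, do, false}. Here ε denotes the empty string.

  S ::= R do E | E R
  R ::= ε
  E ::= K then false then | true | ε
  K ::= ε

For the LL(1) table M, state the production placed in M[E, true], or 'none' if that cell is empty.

E ::= true

FIRST(R) = {ε}
FIRST(K) = {ε}
FIRST(E) = {ε, then, true}  (via K then false then)
FIRST(S) = {ε, do, then, true}  (via R do E, E R)
FOLLOW(S) includes $ since S is the start symbol.
FOLLOW(S): S appears on no right-hand side. Thus FOLLOW(S) = {$}.
FOLLOW(E): in S::=R do E, the suffix after E is empty, so FOLLOW(E) ⊇ FOLLOW(S) = {$}; in S::=E R, E is followed by R with FIRST {ε}; in S::=E R, the suffix after E is nullable, so FOLLOW(E) ⊇ FOLLOW(S) = {$}. Thus FOLLOW(E) = {$}.
For E ::= K then false then: FIRST(K then false then) = {then}, so it goes in M[E, t] for t ∈ {then}.
For E ::= true: FIRST(true) = {true}, so it goes in M[E, t] for t ∈ {true}.
For E ::= ε: FIRST(ε) = {ε}, so it goes in M[E, t] for t ∈ {}; since ε ∈ FIRST, also for every t ∈ FOLLOW(E) = {$}.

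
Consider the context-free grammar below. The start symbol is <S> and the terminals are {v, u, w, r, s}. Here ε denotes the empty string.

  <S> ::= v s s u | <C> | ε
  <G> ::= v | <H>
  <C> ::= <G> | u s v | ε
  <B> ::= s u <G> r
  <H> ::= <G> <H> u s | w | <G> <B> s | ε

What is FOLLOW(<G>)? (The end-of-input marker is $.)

{$, r, s, u, v, w}

FIRST(<B>): from <B>::=s u <G> r we get {s}. So FIRST(<B>) = {s}.
FIRST(<S>): from <S>::=v s s u we get {v}; from <S>::=<C> we get {ε, s, u, v, w}; from <S>::=ε we get {ε}. So FIRST(<S>) = {ε, s, u, v, w}.
FIRST(<G>): from <G>::=v we get {v}; from <G>::=<H> we get {ε, s, u, v, w}. So FIRST(<G>) = {ε, s, u, v, w}.
FIRST(<C>): from <C>::=<G> we get {ε, s, u, v, w}; from <C>::=u s v we get {u}; from <C>::=ε we get {ε}. So FIRST(<C>) = {ε, s, u, v, w}.
FIRST(<H>): from <H>::=<G> <H> u s we get {s, u, v, w}; from <H>::=w we get {w}; from <H>::=<G> <B> s we get {s, u, v, w}; from <H>::=ε we get {ε}. So FIRST(<H>) = {ε, s, u, v, w}.
FOLLOW(<S>) includes $ since <S> is the start symbol.
FOLLOW(<S>): <S> appears on no right-hand side. Thus FOLLOW(<S>) = {$}.
FOLLOW(<C>): in <S>::=<C>, the suffix after <C> is empty, so FOLLOW(<C>) ⊇ FOLLOW(<S>) = {$}. Thus FOLLOW(<C>) = {$}.
FOLLOW(<G>): in <C>::=<G>, the suffix after <G> is empty, so FOLLOW(<G>) ⊇ FOLLOW(<C>) = {$}; in <B>::=s u <G> r, <G> is followed by r with FIRST {r}; in <H>::=<G> <H> u s, <G> is followed by <H> u s with FIRST {s, u, v, w}; in <H>::=<G> <B> s, <G> is followed by <B> s with FIRST {s}. Thus FOLLOW(<G>) = {$, r, s, u, v, w}.
FOLLOW(<B>): in <H>::=<G> <B> s, <B> is followed by s with FIRST {s}. Thus FOLLOW(<B>) = {s}.
FOLLOW(<H>): in <G>::=<H>, the suffix after <H> is empty, so FOLLOW(<H>) ⊇ FOLLOW(<G>) = {$, r, s, u, v, w}; in <H>::=<G> <H> u s, <H> is followed by u s with FIRST {u}. Thus FOLLOW(<H>) = {$, r, s, u, v, w}.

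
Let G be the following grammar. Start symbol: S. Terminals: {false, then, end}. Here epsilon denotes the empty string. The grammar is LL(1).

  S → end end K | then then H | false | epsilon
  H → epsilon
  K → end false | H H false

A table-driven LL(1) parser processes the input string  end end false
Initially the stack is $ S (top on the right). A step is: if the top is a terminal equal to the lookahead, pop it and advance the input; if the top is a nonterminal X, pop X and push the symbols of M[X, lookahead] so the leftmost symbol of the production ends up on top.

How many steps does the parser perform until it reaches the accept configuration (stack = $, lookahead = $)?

step 1: stack=$ S  input=end end false $  — expand S → end end K
step 2: stack=$ K end end  input=end end false $  — match end
step 3: stack=$ K end  input=end false $  — match end
step 4: stack=$ K  input=false $  — expand K → H H false
step 5: stack=$ false H H  input=false $  — expand H → epsilon
step 6: stack=$ false H  input=false $  — expand H → epsilon
step 7: stack=$ false  input=false $  — match false
Accept reached after 7 steps.

7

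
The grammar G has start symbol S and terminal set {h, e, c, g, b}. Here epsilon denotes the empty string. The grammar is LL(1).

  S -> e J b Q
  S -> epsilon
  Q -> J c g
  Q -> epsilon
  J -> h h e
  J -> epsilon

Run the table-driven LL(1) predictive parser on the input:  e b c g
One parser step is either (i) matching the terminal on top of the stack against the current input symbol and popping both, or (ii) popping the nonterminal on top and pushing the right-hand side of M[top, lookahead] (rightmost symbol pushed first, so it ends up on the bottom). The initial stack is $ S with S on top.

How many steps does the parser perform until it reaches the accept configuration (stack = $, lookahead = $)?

8

step 1: stack=$ S  input=e b c g $  — expand S -> e J b Q
step 2: stack=$ Q b J e  input=e b c g $  — match e
step 3: stack=$ Q b J  input=b c g $  — expand J -> epsilon
step 4: stack=$ Q b  input=b c g $  — match b
step 5: stack=$ Q  input=c g $  — expand Q -> J c g
step 6: stack=$ g c J  input=c g $  — expand J -> epsilon
step 7: stack=$ g c  input=c g $  — match c
step 8: stack=$ g  input=g $  — match g
Accept reached after 8 steps.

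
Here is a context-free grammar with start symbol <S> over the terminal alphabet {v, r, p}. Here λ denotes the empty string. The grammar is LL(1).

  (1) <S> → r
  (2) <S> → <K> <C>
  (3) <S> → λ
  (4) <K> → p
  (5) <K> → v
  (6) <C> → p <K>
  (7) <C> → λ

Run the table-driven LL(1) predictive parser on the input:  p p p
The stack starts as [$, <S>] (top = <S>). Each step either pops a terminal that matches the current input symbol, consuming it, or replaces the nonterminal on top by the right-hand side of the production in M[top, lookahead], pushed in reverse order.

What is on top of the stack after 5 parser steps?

     Stack      Input    Action
  1  $ <S>      p p p $  expand <S> → <K> <C>
  2  $ <C> <K>  p p p $  expand <K> → p
  3  $ <C> p    p p p $  match p
  4  $ <C>      p p $    expand <C> → p <K>
  5  $ <K> p    p p $    match p
Stack after step 5: $ <K> (top = <K>).

<K>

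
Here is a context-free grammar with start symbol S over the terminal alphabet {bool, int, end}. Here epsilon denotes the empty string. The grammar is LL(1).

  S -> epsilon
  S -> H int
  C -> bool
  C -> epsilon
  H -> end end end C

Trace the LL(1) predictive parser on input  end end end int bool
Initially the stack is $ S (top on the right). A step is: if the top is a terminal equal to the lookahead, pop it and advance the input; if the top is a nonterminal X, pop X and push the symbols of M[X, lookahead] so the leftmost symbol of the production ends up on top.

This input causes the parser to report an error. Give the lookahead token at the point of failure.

bool

step 1: stack=$ S  input=end end end int bool $  — expand S -> H int
step 2: stack=$ int H  input=end end end int bool $  — expand H -> end end end C
step 3: stack=$ int C end end end  input=end end end int bool $  — match end
step 4: stack=$ int C end end  input=end end int bool $  — match end
step 5: stack=$ int C end  input=end int bool $  — match end
step 6: stack=$ int C  input=int bool $  — expand C -> epsilon
step 7: stack=$ int  input=int bool $  — match int
step 8: stack=$  input=bool $  — error: stack empty but input remains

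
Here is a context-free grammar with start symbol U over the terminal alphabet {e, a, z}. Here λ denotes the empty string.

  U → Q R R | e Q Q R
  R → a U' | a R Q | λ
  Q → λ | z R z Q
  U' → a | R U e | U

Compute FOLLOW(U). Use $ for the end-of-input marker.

{$, a, e, z}

FIRST(R): from R→a U' we get {a}; from R→a R Q we get {a}; from R→λ we get {λ}. So FIRST(R) = {λ, a}.
FIRST(Q): from Q→λ we get {λ}; from Q→z R z Q we get {z}. So FIRST(Q) = {λ, z}.
FIRST(U): from U→Q R R we get {λ, a, z}; from U→e Q Q R we get {e}. So FIRST(U) = {λ, a, e, z}.
FIRST(U'): from U'→a we get {a}; from U'→R U e we get {a, e, z}; from U'→U we get {λ, a, e, z}. So FIRST(U') = {λ, a, e, z}.
FOLLOW(U) includes $ since U is the start symbol.
FOLLOW(U): in U'→R U e, U is followed by e with FIRST {e}; in U'→U, the suffix after U is empty, so FOLLOW(U) ⊇ FOLLOW(U') = {$, a, e, z}. Thus FOLLOW(U) = {$, a, e, z}.
FOLLOW(R): in U→Q R R (occurrence 1), R is followed by R with FIRST {λ, a}; in U→Q R R (occurrence 1), the suffix after R is nullable, so FOLLOW(R) ⊇ FOLLOW(U) = {$, a, e, z}; in U→Q R R (occurrence 2), the suffix after R is empty, so FOLLOW(R) ⊇ FOLLOW(U) = {$, a, e, z}; in U→e Q Q R, the suffix after R is empty, so FOLLOW(R) ⊇ FOLLOW(U) = {$, a, e, z}; in R→a R Q, R is followed by Q with FIRST {λ, z}; in R→a R Q, the suffix after R is nullable (adds nothing new); in Q→z R z Q, R is followed by z Q with FIRST {z}; in U'→R U e, R is followed by U e with FIRST {a, e, z}. Thus FOLLOW(R) = {$, a, e, z}.
FOLLOW(Q): in U→Q R R, Q is followed by R R with FIRST {λ, a}; in U→Q R R, the suffix after Q is nullable, so FOLLOW(Q) ⊇ FOLLOW(U) = {$, a, e, z}; in U→e Q Q R (occurrence 1), Q is followed by Q R with FIRST {λ, a, z}; in U→e Q Q R (occurrence 1), the suffix after Q is nullable, so FOLLOW(Q) ⊇ FOLLOW(U) = {$, a, e, z}; in U→e Q Q R (occurrence 2), Q is followed by R with FIRST {λ, a}; in U→e Q Q R (occurrence 2), the suffix after Q is nullable, so FOLLOW(Q) ⊇ FOLLOW(U) = {$, a, e, z}; in R→a R Q, the suffix after Q is empty, so FOLLOW(Q) ⊇ FOLLOW(R) = {$, a, e, z}; in Q→z R z Q, the suffix after Q is empty (adds nothing new). Thus FOLLOW(Q) = {$, a, e, z}.
FOLLOW(U'): in R→a U', the suffix after U' is empty, so FOLLOW(U') ⊇ FOLLOW(R) = {$, a, e, z}. Thus FOLLOW(U') = {$, a, e, z}.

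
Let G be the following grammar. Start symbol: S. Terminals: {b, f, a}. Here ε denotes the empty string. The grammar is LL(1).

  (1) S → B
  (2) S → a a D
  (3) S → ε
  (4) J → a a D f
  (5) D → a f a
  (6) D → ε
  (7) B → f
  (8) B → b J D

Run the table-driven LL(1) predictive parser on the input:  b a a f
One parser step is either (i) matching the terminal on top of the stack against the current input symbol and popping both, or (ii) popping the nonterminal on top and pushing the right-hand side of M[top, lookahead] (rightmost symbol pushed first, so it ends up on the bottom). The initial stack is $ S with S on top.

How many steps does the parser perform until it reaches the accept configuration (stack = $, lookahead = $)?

9

step 1: stack=$ S  input=b a a f $  — expand S → B
step 2: stack=$ B  input=b a a f $  — expand B → b J D
step 3: stack=$ D J b  input=b a a f $  — match b
step 4: stack=$ D J  input=a a f $  — expand J → a a D f
step 5: stack=$ D f D a a  input=a a f $  — match a
step 6: stack=$ D f D a  input=a f $  — match a
step 7: stack=$ D f D  input=f $  — expand D → ε
step 8: stack=$ D f  input=f $  — match f
step 9: stack=$ D  input=$  — expand D → ε
Accept reached after 9 steps.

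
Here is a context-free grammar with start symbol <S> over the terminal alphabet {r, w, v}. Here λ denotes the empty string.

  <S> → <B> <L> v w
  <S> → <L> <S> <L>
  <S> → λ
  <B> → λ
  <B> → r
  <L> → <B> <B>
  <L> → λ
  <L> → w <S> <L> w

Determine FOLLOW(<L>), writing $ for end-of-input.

FIRST(<B>) = {λ, r}
FIRST(<L>) = {λ, r, w}  (via <B> <B>)
FIRST(<S>) = {λ, r, v, w}  (via <B> <L> v w, <L> <S> <L>)
FOLLOW(<S>) includes $ since <S> is the start symbol.
FOLLOW(<S>): in <S>→<L> <S> <L>, <S> is followed by <L> with FIRST {λ, r, w}; in <S>→<L> <S> <L>, the suffix after <S> is nullable (adds nothing new); in <L>→w <S> <L> w, <S> is followed by <L> w with FIRST {r, w}. Thus FOLLOW(<S>) = {$, r, w}.
FOLLOW(<L>): in <S>→<B> <L> v w, <L> is followed by v w with FIRST {v}; in <S>→<L> <S> <L> (occurrence 1), <L> is followed by <S> <L> with FIRST {λ, r, v, w}; in <S>→<L> <S> <L> (occurrence 1), the suffix after <L> is nullable, so FOLLOW(<L>) ⊇ FOLLOW(<S>) = {$, r, w}; in <S>→<L> <S> <L> (occurrence 2), the suffix after <L> is empty, so FOLLOW(<L>) ⊇ FOLLOW(<S>) = {$, r, w}; in <L>→w <S> <L> w, <L> is followed by w with FIRST {w}. Thus FOLLOW(<L>) = {$, r, v, w}.
FOLLOW(<B>): in <S>→<B> <L> v w, <B> is followed by <L> v w with FIRST {r, v, w}; in <L>→<B> <B> (occurrence 1), <B> is followed by <B> with FIRST {λ, r}; in <L>→<B> <B> (occurrence 1), the suffix after <B> is nullable, so FOLLOW(<B>) ⊇ FOLLOW(<L>) = {$, r, v, w}; in <L>→<B> <B> (occurrence 2), the suffix after <B> is empty, so FOLLOW(<B>) ⊇ FOLLOW(<L>) = {$, r, v, w}. Thus FOLLOW(<B>) = {$, r, v, w}.

{$, r, v, w}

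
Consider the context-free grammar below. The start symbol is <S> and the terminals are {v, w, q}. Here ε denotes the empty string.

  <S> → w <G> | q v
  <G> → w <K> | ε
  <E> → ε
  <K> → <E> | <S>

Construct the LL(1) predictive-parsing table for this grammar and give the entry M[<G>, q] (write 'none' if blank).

none

FIRST(<S>) = {q, w}
FIRST(<G>) = {ε, w}
FIRST(<E>) = {ε}
FIRST(<K>) = {ε, q, w}  (via <E>, <S>)
FOLLOW(<S>) includes $ since <S> is the start symbol.
FOLLOW(<S>): in <K>→<S>, the suffix after <S> is empty, so FOLLOW(<S>) ⊇ FOLLOW(<K>) = {$}. Thus FOLLOW(<S>) = {$}.
FOLLOW(<G>): in <S>→w <G>, the suffix after <G> is empty, so FOLLOW(<G>) ⊇ FOLLOW(<S>) = {$}. Thus FOLLOW(<G>) = {$}.
For <G> → w <K>: FIRST(w <K>) = {w}, so it goes in M[<G>, t] for t ∈ {w}.
For <G> → ε: FIRST(ε) = {ε}, so it goes in M[<G>, t] for t ∈ {}; since ε ∈ FIRST, also for every t ∈ FOLLOW(<G>) = {$}.
None of these place a production in M[<G>, q].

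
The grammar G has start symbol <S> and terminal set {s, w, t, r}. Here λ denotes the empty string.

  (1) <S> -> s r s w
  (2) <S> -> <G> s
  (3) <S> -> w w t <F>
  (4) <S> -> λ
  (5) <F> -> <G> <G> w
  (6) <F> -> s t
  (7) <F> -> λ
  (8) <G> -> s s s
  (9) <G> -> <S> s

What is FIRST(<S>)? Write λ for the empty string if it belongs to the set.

FIRST(<S>): from <S>->s r s w we get {s}; from <S>-><G> s we get {s, w}; from <S>->w w t <F> we get {w}; from <S>->λ we get {λ}. So FIRST(<S>) = {λ, s, w}.
FIRST(<G>): from <G>->s s s we get {s}; from <G>-><S> s we get {s, w}. So FIRST(<G>) = {s, w}.
FIRST(<F>): from <F>-><G> <G> w we get {s, w}; from <F>->s t we get {s}; from <F>->λ we get {λ}. So FIRST(<F>) = {λ, s, w}.

{λ, s, w}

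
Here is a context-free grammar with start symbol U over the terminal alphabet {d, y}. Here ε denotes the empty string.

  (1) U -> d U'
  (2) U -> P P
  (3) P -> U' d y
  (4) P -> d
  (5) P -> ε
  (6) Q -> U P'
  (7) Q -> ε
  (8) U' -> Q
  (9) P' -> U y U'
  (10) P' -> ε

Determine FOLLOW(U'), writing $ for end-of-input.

FIRST(U): from U->d U' we get {d}; from U->P P we get {ε, d, y}. So FIRST(U) = {ε, d, y}.
FIRST(P'): from P'->U y U' we get {d, y}; from P'->ε we get {ε}. So FIRST(P') = {ε, d, y}.
FIRST(Q): from Q->U P' we get {ε, d, y}; from Q->ε we get {ε}. So FIRST(Q) = {ε, d, y}.
FIRST(U'): from U'->Q we get {ε, d, y}. So FIRST(U') = {ε, d, y}.
FIRST(P): from P->U' d y we get {d, y}; from P->d we get {d}; from P->ε we get {ε}. So FIRST(P) = {ε, d, y}.
FOLLOW(U) includes $ since U is the start symbol.
FOLLOW(U): in Q->U P', U is followed by P' with FIRST {ε, d, y}; in Q->U P', the suffix after U is nullable, so FOLLOW(U) ⊇ FOLLOW(Q) = {$, d, y}; in P'->U y U', U is followed by y U' with FIRST {y}. Thus FOLLOW(U) = {$, d, y}.
FOLLOW(P): in U->P P (occurrence 1), P is followed by P with FIRST {ε, d, y}; in U->P P (occurrence 1), the suffix after P is nullable, so FOLLOW(P) ⊇ FOLLOW(U) = {$, d, y}; in U->P P (occurrence 2), the suffix after P is empty, so FOLLOW(P) ⊇ FOLLOW(U) = {$, d, y}. Thus FOLLOW(P) = {$, d, y}.
FOLLOW(Q): in U'->Q, the suffix after Q is empty, so FOLLOW(Q) ⊇ FOLLOW(U') = {$, d, y}. Thus FOLLOW(Q) = {$, d, y}.
FOLLOW(P'): in Q->U P', the suffix after P' is empty, so FOLLOW(P') ⊇ FOLLOW(Q) = {$, d, y}. Thus FOLLOW(P') = {$, d, y}.
FOLLOW(U'): in U->d U', the suffix after U' is empty, so FOLLOW(U') ⊇ FOLLOW(U) = {$, d, y}; in P->U' d y, U' is followed by d y with FIRST {d}; in P'->U y U', the suffix after U' is empty, so FOLLOW(U') ⊇ FOLLOW(P') = {$, d, y}. Thus FOLLOW(U') = {$, d, y}.

{$, d, y}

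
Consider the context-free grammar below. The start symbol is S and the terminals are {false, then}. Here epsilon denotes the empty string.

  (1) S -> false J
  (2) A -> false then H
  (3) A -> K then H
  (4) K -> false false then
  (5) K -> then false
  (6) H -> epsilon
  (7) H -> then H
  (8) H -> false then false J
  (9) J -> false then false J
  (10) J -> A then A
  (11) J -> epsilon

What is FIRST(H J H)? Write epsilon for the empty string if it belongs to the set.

{epsilon, false, then}

FIRST(S) = {false}
FIRST(K) = {false, then}
FIRST(H) = {epsilon, false, then}
FIRST(A) = {false, then}  (via K then H)
FIRST(J) = {epsilon, false, then}  (via A then A)
FIRST(H J H): take FIRST of each symbol in turn, carrying on past any symbol whose FIRST contains epsilon; result {epsilon, false, then}.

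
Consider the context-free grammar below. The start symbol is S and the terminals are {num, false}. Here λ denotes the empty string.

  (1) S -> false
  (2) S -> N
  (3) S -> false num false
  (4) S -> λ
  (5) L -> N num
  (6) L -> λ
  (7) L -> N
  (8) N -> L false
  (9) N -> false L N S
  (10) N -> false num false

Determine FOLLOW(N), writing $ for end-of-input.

{$, false, num}

FIRST(S) = {λ, false}  (via N)
FIRST(L) = {λ, false}  (via N num, N)
FIRST(N) = {false}  (via L false)
FOLLOW(S) includes $ since S is the start symbol.
FOLLOW(L): in N->L false, L is followed by false with FIRST {false}; in N->false L N S, L is followed by N S with FIRST {false}. Thus FOLLOW(L) = {false}.
FOLLOW(S): in N->false L N S, the suffix after S is empty, so FOLLOW(S) ⊇ FOLLOW(N) = {$, false, num}. Thus FOLLOW(S) = {$, false, num}.
FOLLOW(N): in S->N, the suffix after N is empty, so FOLLOW(N) ⊇ FOLLOW(S) = {$, false, num}; in L->N num, N is followed by num with FIRST {num}; in L->N, the suffix after N is empty, so FOLLOW(N) ⊇ FOLLOW(L) = {false}; in N->false L N S, N is followed by S with FIRST {λ, false}; in N->false L N S, the suffix after N is nullable (adds nothing new). Thus FOLLOW(N) = {$, false, num}.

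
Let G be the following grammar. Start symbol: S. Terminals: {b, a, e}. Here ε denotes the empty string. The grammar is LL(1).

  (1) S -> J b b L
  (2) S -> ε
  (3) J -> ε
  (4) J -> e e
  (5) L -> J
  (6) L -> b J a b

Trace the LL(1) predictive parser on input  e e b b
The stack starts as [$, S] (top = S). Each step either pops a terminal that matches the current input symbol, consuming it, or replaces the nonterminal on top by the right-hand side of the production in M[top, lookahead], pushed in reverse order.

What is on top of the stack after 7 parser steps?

J

     Stack        Input      Action
  1  $ S          e e b b $  expand S -> J b b L
  2  $ L b b J    e e b b $  expand J -> e e
  3  $ L b b e e  e e b b $  match e
  4  $ L b b e    e b b $    match e
  5  $ L b b      b b $      match b
  6  $ L b        b $        match b
  7  $ L          $          expand L -> J
Stack after step 7: $ J (top = J).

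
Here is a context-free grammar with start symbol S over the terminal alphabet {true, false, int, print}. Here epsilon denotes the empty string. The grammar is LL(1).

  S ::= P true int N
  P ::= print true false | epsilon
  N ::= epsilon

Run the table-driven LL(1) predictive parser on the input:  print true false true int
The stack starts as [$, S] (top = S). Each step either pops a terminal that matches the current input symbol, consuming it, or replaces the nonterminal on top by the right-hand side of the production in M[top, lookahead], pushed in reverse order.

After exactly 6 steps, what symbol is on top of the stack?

     Stack                          Input                        Action
  1  $ S                            print true false true int $  expand S ::= P true int N
  2  $ N int true P                 print true false true int $  expand P ::= print true false
  3  $ N int true false true print  print true false true int $  match print
  4  $ N int true false true        true false true int $        match true
  5  $ N int true false             false true int $             match false
  6  $ N int true                   true int $                   match true
Stack after step 6: $ N int (top = int).

int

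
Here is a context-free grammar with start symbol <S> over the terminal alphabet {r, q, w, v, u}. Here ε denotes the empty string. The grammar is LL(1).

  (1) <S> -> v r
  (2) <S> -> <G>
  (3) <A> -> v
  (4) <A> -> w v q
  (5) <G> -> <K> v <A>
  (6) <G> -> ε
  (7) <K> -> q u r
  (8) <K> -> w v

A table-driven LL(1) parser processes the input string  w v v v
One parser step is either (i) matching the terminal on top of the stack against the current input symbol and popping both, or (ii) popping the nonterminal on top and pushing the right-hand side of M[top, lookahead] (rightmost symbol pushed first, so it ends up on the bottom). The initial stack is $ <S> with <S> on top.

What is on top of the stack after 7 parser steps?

step 1: stack=$ <S>  input=w v v v $  — expand <S> -> <G>
step 2: stack=$ <G>  input=w v v v $  — expand <G> -> <K> v <A>
step 3: stack=$ <A> v <K>  input=w v v v $  — expand <K> -> w v
step 4: stack=$ <A> v v w  input=w v v v $  — match w
step 5: stack=$ <A> v v  input=v v v $  — match v
step 6: stack=$ <A> v  input=v v $  — match v
step 7: stack=$ <A>  input=v $  — expand <A> -> v
Stack after step 7: $ v (top = v).

v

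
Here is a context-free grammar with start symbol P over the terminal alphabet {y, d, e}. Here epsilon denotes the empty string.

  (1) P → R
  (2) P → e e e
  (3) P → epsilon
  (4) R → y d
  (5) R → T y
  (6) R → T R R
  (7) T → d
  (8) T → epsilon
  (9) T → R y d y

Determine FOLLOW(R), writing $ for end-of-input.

FIRST(P) = {epsilon, d, e, y}  (via R)
FIRST(R) = {d, y}  (via T y, T R R)
FIRST(T) = {epsilon, d, y}  (via R y d y)
FOLLOW(P) includes $ since P is the start symbol.
FOLLOW(P): P appears on no right-hand side. Thus FOLLOW(P) = {$}.
FOLLOW(R): in P→R, the suffix after R is empty, so FOLLOW(R) ⊇ FOLLOW(P) = {$}; in R→T R R (occurrence 1), R is followed by R with FIRST {d, y}; in R→T R R (occurrence 2), the suffix after R is empty (adds nothing new); in T→R y d y, R is followed by y d y with FIRST {y}. Thus FOLLOW(R) = {$, d, y}.
FOLLOW(T): in R→T y, T is followed by y with FIRST {y}; in R→T R R, T is followed by R R with FIRST {d, y}. Thus FOLLOW(T) = {d, y}.

{$, d, y}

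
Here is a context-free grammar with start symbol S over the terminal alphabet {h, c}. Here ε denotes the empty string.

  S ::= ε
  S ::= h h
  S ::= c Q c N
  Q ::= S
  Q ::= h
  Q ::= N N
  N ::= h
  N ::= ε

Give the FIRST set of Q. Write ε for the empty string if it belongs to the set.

FIRST(S) = {ε, c, h}
FIRST(N) = {ε, h}
FIRST(Q) = {ε, c, h}  (via S, N N)

{ε, c, h}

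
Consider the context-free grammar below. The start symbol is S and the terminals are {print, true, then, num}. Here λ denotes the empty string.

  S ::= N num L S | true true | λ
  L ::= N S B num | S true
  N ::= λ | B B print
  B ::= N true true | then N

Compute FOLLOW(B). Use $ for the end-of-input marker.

FIRST(S) = {λ, num, then, true}  (via N num L S)
FIRST(L) = {num, then, true}  (via N S B num, S true)
FIRST(N) = {λ, then, true}  (via B B print)
FIRST(B) = {then, true}  (via N true true)
FOLLOW(S) includes $ since S is the start symbol.
FOLLOW(S): in S::=N num L S, the suffix after S is empty (adds nothing new); in L::=N S B num, S is followed by B num with FIRST {then, true}; in L::=S true, S is followed by true with FIRST {true}. Thus FOLLOW(S) = {$, then, true}.
FOLLOW(L): in S::=N num L S, L is followed by S with FIRST {λ, num, then, true}; in S::=N num L S, the suffix after L is nullable, so FOLLOW(L) ⊇ FOLLOW(S) = {$, then, true}. Thus FOLLOW(L) = {$, num, then, true}.
FOLLOW(B): in L::=N S B num, B is followed by num with FIRST {num}; in N::=B B print (occurrence 1), B is followed by B print with FIRST {then, true}; in N::=B B print (occurrence 2), B is followed by print with FIRST {print}. Thus FOLLOW(B) = {num, print, then, true}.
FOLLOW(N): in S::=N num L S, N is followed by num L S with FIRST {num}; in L::=N S B num, N is followed by S B num with FIRST {num, then, true}; in B::=N true true, N is followed by true true with FIRST {true}; in B::=then N, the suffix after N is empty, so FOLLOW(N) ⊇ FOLLOW(B) = {num, print, then, true}. Thus FOLLOW(N) = {num, print, then, true}.

{num, print, then, true}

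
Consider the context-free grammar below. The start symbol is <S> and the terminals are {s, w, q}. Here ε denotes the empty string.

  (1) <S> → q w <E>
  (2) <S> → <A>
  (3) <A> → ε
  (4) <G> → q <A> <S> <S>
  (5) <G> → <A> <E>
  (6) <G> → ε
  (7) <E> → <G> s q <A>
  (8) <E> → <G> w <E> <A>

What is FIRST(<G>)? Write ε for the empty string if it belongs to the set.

FIRST(<A>): from <A>→ε we get {ε}. So FIRST(<A>) = {ε}.
FIRST(<S>): from <S>→q w <E> we get {q}; from <S>→<A> we get {ε}. So FIRST(<S>) = {ε, q}.
FIRST(<G>): from <G>→q <A> <S> <S> we get {q}; from <G>→<A> <E> we get {q, s, w}; from <G>→ε we get {ε}. So FIRST(<G>) = {ε, q, s, w}.
FIRST(<E>): from <E>→<G> s q <A> we get {q, s, w}; from <E>→<G> w <E> <A> we get {q, s, w}. So FIRST(<E>) = {q, s, w}.

{ε, q, s, w}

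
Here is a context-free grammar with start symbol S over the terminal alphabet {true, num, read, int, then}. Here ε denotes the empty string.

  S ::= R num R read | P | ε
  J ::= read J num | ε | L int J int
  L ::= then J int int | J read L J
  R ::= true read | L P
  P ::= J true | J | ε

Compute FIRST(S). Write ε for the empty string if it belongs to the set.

{ε, read, then, true}

FIRST(S): from S::=R num R read we get {read, then, true}; from S::=P we get {ε, read, then, true}; from S::=ε we get {ε}. So FIRST(S) = {ε, read, then, true}.
FIRST(J): from J::=read J num we get {read}; from J::=ε we get {ε}; from J::=L int J int we get {read, then}. So FIRST(J) = {ε, read, then}.
FIRST(L): from L::=then J int int we get {then}; from L::=J read L J we get {read, then}. So FIRST(L) = {read, then}.
FIRST(P): from P::=J true we get {read, then, true}; from P::=J we get {ε, read, then}; from P::=ε we get {ε}. So FIRST(P) = {ε, read, then, true}.
FIRST(R): from R::=true read we get {true}; from R::=L P we get {read, then}. So FIRST(R) = {read, then, true}.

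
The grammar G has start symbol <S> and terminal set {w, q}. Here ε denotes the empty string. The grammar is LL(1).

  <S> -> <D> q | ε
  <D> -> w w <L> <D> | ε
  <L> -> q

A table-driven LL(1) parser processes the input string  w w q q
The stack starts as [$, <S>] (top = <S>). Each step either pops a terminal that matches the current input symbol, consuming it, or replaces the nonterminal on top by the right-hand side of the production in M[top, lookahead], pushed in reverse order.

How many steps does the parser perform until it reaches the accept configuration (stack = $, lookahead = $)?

8

step 1: stack=$ <S>  input=w w q q $  — expand <S> -> <D> q
step 2: stack=$ q <D>  input=w w q q $  — expand <D> -> w w <L> <D>
step 3: stack=$ q <D> <L> w w  input=w w q q $  — match w
step 4: stack=$ q <D> <L> w  input=w q q $  — match w
step 5: stack=$ q <D> <L>  input=q q $  — expand <L> -> q
step 6: stack=$ q <D> q  input=q q $  — match q
step 7: stack=$ q <D>  input=q $  — expand <D> -> ε
step 8: stack=$ q  input=q $  — match q
Accept reached after 8 steps.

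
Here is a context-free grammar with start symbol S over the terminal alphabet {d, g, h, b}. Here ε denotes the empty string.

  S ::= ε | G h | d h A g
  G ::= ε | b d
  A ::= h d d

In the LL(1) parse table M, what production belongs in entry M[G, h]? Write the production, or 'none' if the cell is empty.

FIRST(G) = {ε, b}
FIRST(A) = {h}
FIRST(S) = {ε, b, d, h}  (via G h)
FOLLOW(S) includes $ since S is the start symbol.
FOLLOW(G): in S::=G h, G is followed by h with FIRST {h}. Thus FOLLOW(G) = {h}.
For G ::= ε: FIRST(ε) = {ε}, so it goes in M[G, t] for t ∈ {}; since ε ∈ FIRST, also for every t ∈ FOLLOW(G) = {h}.
For G ::= b d: FIRST(b d) = {b}, so it goes in M[G, t] for t ∈ {b}.

G ::= ε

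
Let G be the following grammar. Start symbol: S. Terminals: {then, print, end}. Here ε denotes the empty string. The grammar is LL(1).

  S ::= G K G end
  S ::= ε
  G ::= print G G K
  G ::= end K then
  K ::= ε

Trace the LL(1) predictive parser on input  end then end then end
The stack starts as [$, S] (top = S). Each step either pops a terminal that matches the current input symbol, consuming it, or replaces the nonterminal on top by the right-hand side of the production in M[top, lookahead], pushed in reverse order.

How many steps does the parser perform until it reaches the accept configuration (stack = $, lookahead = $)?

      Stack                 Input                    Action
   1  $ S                   end then end then end $  expand S ::= G K G end
   2  $ end G K G           end then end then end $  expand G ::= end K then
   3  $ end G K then K end  end then end then end $  match end
   4  $ end G K then K      then end then end $      expand K ::= ε
   5  $ end G K then        then end then end $      match then
   6  $ end G K             end then end $           expand K ::= ε
   7  $ end G               end then end $           expand G ::= end K then
   8  $ end then K end      end then end $           match end
   9  $ end then K          then end $               expand K ::= ε
  10  $ end then            then end $               match then
  11  $ end                 end $                    match end
Accept reached after 11 steps.

11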